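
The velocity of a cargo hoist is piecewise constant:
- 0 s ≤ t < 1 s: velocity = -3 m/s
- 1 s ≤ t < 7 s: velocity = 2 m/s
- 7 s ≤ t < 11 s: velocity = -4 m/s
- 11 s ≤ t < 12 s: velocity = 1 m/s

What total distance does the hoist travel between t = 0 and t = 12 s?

Distance (not displacement) is the total path length: add the absolute areas under v-t.
0–1 s: |-3| × 1 = 3 m
1–7 s: |2| × 6 = 12 m
7–11 s: |-4| × 4 = 16 m
11–12 s: |1| × 1 = 1 m
Total distance = 32 m

32 m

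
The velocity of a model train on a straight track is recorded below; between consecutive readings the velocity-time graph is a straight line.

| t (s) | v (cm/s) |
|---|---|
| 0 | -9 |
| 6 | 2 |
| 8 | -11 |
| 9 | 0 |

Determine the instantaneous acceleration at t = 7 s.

-6.5 cm/s²

Acceleration is the slope of the v-t graph on 6–8 s: (-11 − 2)/(8 − 6) = -6.5 cm/s².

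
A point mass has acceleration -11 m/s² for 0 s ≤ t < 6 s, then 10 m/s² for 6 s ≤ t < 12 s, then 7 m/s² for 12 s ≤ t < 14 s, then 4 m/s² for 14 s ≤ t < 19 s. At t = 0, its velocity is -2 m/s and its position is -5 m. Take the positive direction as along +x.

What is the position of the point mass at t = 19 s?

-365 m

On each constant-a segment, Δv = aΔt and Δx = v₀Δt + ½aΔt²; chain segment to segment.
0–6 s: v starts -2 m/s; Δx = -2·6 + ½·-11·6² = -210 m; v ends -68 m/s.
6–12 s: v starts -68 m/s; Δx = -68·6 + ½·10·6² = -228 m; v ends -8 m/s.
12–14 s: v starts -8 m/s; Δx = -8·2 + ½·7·2² = -2 m; v ends 6 m/s.
14–19 s: v starts 6 m/s; Δx = 6·5 + ½·4·5² = 80 m; v ends 26 m/s.
x(19) = -5 + Σ Δx = -365 m.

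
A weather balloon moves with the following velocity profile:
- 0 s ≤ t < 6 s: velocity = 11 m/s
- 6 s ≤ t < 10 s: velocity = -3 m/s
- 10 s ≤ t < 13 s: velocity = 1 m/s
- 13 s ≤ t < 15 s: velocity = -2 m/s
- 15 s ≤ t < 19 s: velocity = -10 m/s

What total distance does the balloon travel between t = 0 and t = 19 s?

125 m

Total distance travelled is ∫|v| dt — sum the magnitudes of each area piece.
0–6 s: |11| × 6 = 66 m
6–10 s: |-3| × 4 = 12 m
10–13 s: |1| × 3 = 3 m
13–15 s: |-2| × 2 = 4 m
15–19 s: |-10| × 4 = 40 m
Total distance = 125 m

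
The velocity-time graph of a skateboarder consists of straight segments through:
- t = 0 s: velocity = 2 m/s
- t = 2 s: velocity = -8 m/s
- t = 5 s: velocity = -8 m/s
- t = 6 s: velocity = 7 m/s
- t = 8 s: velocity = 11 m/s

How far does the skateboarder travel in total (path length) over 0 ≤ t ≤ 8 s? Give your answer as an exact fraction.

1577/30 m

Total distance travelled is ∫|v| dt — sum the magnitudes of each area piece.
0–2 s: v = 0 at t = 0.4 s; triangle areas 0.4 + 6.4 = 6.8 m
2–5 s: |-8| × 3 = 24 m
5–6 s: v = 0 at t = 83/15 s; triangle areas 32/15 + 49/30 = 113/30 m
6–8 s: |½(7 + 11)(2)| = 18 m
Total distance = 1577/30 m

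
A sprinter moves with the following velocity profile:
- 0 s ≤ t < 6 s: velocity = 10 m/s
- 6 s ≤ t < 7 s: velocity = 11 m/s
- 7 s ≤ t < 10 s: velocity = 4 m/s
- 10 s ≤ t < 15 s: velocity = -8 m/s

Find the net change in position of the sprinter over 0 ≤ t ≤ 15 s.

Net displacement equals the area under the velocity-time graph (areas below the axis count negative).
0–6 s: 10 × 6 = 60 m
6–7 s: 11 × 1 = 11 m
7–10 s: 4 × 3 = 12 m
10–15 s: -8 × 5 = -40 m
Net displacement = 43 m

43 m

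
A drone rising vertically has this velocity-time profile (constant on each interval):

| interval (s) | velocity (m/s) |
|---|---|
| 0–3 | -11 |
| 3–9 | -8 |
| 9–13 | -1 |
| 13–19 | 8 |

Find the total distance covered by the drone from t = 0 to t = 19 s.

133 m

Distance (not displacement) is the total path length: add the absolute areas under v-t.
0–3 s: |-11| × 3 = 33 m
3–9 s: |-8| × 6 = 48 m
9–13 s: |-1| × 4 = 4 m
13–19 s: |8| × 6 = 48 m
Total distance = 133 m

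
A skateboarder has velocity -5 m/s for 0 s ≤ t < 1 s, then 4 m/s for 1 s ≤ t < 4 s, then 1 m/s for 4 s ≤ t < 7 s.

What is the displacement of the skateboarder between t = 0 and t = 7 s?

Displacement is the signed area under the v-t curve.
0–1 s: -5 × 1 = -5 m
1–4 s: 4 × 3 = 12 m
4–7 s: 1 × 3 = 3 m
Net displacement = 10 m

10 m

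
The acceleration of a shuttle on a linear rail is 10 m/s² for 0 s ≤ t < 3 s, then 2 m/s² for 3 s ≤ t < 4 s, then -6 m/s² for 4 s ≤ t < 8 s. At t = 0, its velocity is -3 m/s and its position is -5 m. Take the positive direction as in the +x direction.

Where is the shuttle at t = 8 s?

127 m

On each constant-a segment, Δv = aΔt and Δx = v₀Δt + ½aΔt²; chain segment to segment.
0–3 s: v starts -3 m/s; Δx = -3·3 + ½·10·3² = 36 m; v ends 27 m/s.
3–4 s: v starts 27 m/s; Δx = 27·1 + ½·2·1² = 28 m; v ends 29 m/s.
4–8 s: v starts 29 m/s; Δx = 29·4 + ½·-6·4² = 68 m; v ends 5 m/s.
x(8) = -5 + Σ Δx = 127 m.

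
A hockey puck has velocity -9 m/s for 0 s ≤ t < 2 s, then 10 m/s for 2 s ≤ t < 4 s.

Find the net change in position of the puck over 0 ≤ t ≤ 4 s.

2 m

Displacement is the signed area under the v-t curve.
0–2 s: -9 × 2 = -18 m
2–4 s: 10 × 2 = 20 m
Net displacement = 2 m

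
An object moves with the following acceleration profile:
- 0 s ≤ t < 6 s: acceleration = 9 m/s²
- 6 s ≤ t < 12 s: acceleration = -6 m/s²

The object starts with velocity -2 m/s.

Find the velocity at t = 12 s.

Δv equals the area under the a-t graph; then v = v₀ + Δv.
0–6 s: 9 × 6 = 54 m/s
6–12 s: -6 × 6 = -36 m/s
Δv = 18 m/s, so v(12) = -2 + (18) = 16 m/s.

16 m/s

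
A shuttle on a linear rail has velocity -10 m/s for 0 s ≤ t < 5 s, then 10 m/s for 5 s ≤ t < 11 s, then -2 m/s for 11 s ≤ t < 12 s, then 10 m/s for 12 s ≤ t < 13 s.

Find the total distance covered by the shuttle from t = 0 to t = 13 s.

Total distance travelled is ∫|v| dt — sum the magnitudes of each area piece.
0–5 s: |-10| × 5 = 50 m
5–11 s: |10| × 6 = 60 m
11–12 s: |-2| × 1 = 2 m
12–13 s: |10| × 1 = 10 m
Total distance = 122 m

122 m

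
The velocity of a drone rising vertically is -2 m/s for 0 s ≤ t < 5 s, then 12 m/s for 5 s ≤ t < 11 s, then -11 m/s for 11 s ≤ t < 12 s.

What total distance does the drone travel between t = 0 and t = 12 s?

93 m

Distance (not displacement) is the total path length: add the absolute areas under v-t.
0–5 s: |-2| × 5 = 10 m
5–11 s: |12| × 6 = 72 m
11–12 s: |-11| × 1 = 11 m
Total distance = 93 m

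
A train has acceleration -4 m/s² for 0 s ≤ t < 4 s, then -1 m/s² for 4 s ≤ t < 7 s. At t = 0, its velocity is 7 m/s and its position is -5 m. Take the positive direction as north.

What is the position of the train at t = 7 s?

On each constant-a segment, Δv = aΔt and Δx = v₀Δt + ½aΔt²; chain segment to segment.
0–4 s: v starts 7 m/s; Δx = 7·4 + ½·-4·4² = -4 m; v ends -9 m/s.
4–7 s: v starts -9 m/s; Δx = -9·3 + ½·-1·3² = -31.5 m; v ends -12 m/s.
x(7) = -5 + Σ Δx = -40.5 m.

-40.5 m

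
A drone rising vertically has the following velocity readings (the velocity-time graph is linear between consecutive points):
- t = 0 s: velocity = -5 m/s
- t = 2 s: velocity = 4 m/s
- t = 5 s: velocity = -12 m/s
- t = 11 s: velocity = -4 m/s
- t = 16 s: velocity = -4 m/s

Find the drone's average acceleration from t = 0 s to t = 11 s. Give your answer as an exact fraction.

Average acceleration = Δv/Δt = (-4 − -5)/(11 − 0) = 1/11 m/s².

1/11 m/s²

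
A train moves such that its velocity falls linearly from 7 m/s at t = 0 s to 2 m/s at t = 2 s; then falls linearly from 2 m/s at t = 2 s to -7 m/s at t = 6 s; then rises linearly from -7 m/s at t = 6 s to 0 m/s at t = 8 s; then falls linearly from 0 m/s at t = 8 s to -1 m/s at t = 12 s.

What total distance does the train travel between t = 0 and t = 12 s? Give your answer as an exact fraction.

Distance (not displacement) is the total path length: add the absolute areas under v-t.
0–2 s: |½(7 + 2)(2)| = 9 m
2–6 s: v = 0 at t = 26/9 s; triangle areas 8/9 + 98/9 = 106/9 m
6–8 s: |½(-7 + 0)(2)| = 7 m
8–12 s: |½(0 + -1)(4)| = 2 m
Total distance = 268/9 m

268/9 m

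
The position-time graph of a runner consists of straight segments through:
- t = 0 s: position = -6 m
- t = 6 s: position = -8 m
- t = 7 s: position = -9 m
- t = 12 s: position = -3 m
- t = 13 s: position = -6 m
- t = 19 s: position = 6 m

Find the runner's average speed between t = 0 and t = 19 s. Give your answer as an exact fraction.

Average speed = (total path length)/(elapsed time); on a piecewise-linear x-t graph the path length is Σ|Δx|.
0–6 s: |Δx| = |-8 − -6| = 2 m
6–7 s: |Δx| = |-9 − -8| = 1 m
7–12 s: |Δx| = |-3 − -9| = 6 m
12–13 s: |Δx| = |-6 − -3| = 3 m
13–19 s: |Δx| = |6 − -6| = 12 m
Total path = 24 m; average speed = 24/19 = 24/19 m/s.

24/19 m/s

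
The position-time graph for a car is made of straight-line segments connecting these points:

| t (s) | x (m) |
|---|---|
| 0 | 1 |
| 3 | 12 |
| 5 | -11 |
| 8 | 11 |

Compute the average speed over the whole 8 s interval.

7 m/s

Average speed = (total path length)/(elapsed time); on a piecewise-linear x-t graph the path length is Σ|Δx|.
0–3 s: |Δx| = |12 − 1| = 11 m
3–5 s: |Δx| = |-11 − 12| = 23 m
5–8 s: |Δx| = |11 − -11| = 22 m
Total path = 56 m; average speed = 56/8 = 7 m/s.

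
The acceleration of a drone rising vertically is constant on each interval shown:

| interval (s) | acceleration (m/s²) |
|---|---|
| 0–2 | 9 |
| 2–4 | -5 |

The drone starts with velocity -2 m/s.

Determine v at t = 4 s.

6 m/s

Δv equals the area under the a-t graph; then v = v₀ + Δv.
0–2 s: 9 × 2 = 18 m/s
2–4 s: -5 × 2 = -10 m/s
Δv = 8 m/s, so v(4) = -2 + (8) = 6 m/s.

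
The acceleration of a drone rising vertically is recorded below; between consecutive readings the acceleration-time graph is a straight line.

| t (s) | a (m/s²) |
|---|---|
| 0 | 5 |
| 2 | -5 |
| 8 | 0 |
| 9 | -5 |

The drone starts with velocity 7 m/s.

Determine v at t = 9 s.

-10.5 m/s

Δv equals the area under the a-t graph; then v = v₀ + Δv.
0–2 s: ½(5 + -5)(2) = 0 m/s
2–8 s: ½(-5 + 0)(6) = -15 m/s
8–9 s: ½(0 + -5)(1) = -2.5 m/s
Δv = -17.5 m/s, so v(9) = 7 + (-17.5) = -10.5 m/s.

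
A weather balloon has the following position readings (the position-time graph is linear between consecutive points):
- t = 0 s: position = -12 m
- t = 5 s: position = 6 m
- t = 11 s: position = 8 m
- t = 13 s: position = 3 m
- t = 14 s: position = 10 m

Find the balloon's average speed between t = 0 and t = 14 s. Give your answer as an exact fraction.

16/7 m/s

Average speed = (total path length)/(elapsed time); on a piecewise-linear x-t graph the path length is Σ|Δx|.
0–5 s: |Δx| = |6 − -12| = 18 m
5–11 s: |Δx| = |8 − 6| = 2 m
11–13 s: |Δx| = |3 − 8| = 5 m
13–14 s: |Δx| = |10 − 3| = 7 m
Total path = 32 m; average speed = 32/14 = 16/7 m/s.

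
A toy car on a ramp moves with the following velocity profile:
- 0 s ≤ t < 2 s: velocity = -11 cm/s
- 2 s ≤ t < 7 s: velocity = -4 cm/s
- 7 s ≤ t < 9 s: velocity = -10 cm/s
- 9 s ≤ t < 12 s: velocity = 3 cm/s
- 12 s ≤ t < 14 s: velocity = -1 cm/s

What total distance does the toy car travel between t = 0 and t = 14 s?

73 cm

Total distance travelled is ∫|v| dt — sum the magnitudes of each area piece.
0–2 s: |-11| × 2 = 22 cm
2–7 s: |-4| × 5 = 20 cm
7–9 s: |-10| × 2 = 20 cm
9–12 s: |3| × 3 = 9 cm
12–14 s: |-1| × 2 = 2 cm
Total distance = 73 cm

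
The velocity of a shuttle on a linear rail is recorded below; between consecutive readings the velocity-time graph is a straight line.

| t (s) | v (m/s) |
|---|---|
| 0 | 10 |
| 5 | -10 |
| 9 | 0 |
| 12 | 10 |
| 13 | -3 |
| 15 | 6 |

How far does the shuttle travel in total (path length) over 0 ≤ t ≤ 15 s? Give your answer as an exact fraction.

Total distance travelled is ∫|v| dt — sum the magnitudes of each area piece.
0–5 s: v = 0 at t = 2.5 s; triangle areas 12.5 + 12.5 = 25 m
5–9 s: |½(-10 + 0)(4)| = 20 m
9–12 s: |½(0 + 10)(3)| = 15 m
12–13 s: v = 0 at t = 166/13 s; triangle areas 50/13 + 9/26 = 109/26 m
13–15 s: v = 0 at t = 41/3 s; triangle areas 1 + 4 = 5 m
Total distance = 1799/26 m

1799/26 m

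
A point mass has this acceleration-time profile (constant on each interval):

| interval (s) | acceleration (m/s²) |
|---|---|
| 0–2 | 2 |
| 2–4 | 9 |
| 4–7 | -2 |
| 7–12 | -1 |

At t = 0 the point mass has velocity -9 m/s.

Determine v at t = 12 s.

2 m/s

Δv equals the area under the a-t graph; then v = v₀ + Δv.
0–2 s: 2 × 2 = 4 m/s
2–4 s: 9 × 2 = 18 m/s
4–7 s: -2 × 3 = -6 m/s
7–12 s: -1 × 5 = -5 m/s
Δv = 11 m/s, so v(12) = -9 + (11) = 2 m/s.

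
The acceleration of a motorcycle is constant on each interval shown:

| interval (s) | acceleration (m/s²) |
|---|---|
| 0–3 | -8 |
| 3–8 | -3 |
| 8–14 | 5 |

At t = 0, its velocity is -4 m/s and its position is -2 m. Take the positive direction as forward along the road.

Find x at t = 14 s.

On each constant-a segment, Δv = aΔt and Δx = v₀Δt + ½aΔt²; chain segment to segment.
0–3 s: v starts -4 m/s; Δx = -4·3 + ½·-8·3² = -48 m; v ends -28 m/s.
3–8 s: v starts -28 m/s; Δx = -28·5 + ½·-3·5² = -177.5 m; v ends -43 m/s.
8–14 s: v starts -43 m/s; Δx = -43·6 + ½·5·6² = -168 m; v ends -13 m/s.
x(14) = -2 + Σ Δx = -395.5 m.

-395.5 m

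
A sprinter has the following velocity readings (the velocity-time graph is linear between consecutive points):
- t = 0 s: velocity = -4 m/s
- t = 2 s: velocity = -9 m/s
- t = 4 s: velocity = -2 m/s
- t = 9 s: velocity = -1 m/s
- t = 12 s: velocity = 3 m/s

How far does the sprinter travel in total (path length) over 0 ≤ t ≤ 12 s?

Distance (not displacement) is the total path length: add the absolute areas under v-t.
0–2 s: |½(-4 + -9)(2)| = 13 m
2–4 s: |½(-9 + -2)(2)| = 11 m
4–9 s: |½(-2 + -1)(5)| = 7.5 m
9–12 s: v = 0 at t = 9.75 s; triangle areas 0.375 + 3.375 = 3.75 m
Total distance = 35.25 m

35.25 m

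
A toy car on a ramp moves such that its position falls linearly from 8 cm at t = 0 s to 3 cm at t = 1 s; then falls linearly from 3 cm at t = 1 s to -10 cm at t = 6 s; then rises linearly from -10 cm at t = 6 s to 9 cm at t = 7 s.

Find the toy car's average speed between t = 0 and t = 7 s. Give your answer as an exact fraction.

Average speed = (total path length)/(elapsed time); on a piecewise-linear x-t graph the path length is Σ|Δx|.
0–1 s: |Δx| = |3 − 8| = 5 cm
1–6 s: |Δx| = |-10 − 3| = 13 cm
6–7 s: |Δx| = |9 − -10| = 19 cm
Total path = 37 cm; average speed = 37/7 = 37/7 cm/s.

37/7 cm/s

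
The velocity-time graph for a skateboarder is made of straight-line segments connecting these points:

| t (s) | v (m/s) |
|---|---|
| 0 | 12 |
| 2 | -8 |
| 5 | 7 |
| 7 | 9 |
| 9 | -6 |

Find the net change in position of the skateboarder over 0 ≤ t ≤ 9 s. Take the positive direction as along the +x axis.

Net displacement equals the area under the velocity-time graph (areas below the axis count negative).
0–2 s: ½(12 + -8)(2) = 4 m
2–5 s: ½(-8 + 7)(3) = -1.5 m
5–7 s: ½(7 + 9)(2) = 16 m
7–9 s: ½(9 + -6)(2) = 3 m
Net displacement = 21.5 m

21.5 m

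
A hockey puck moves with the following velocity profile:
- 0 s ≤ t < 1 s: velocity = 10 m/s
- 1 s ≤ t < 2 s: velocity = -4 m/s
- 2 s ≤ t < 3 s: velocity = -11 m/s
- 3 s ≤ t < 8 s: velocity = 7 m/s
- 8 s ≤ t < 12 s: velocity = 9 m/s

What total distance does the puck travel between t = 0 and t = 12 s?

Distance (not displacement) is the total path length: add the absolute areas under v-t.
0–1 s: |10| × 1 = 10 m
1–2 s: |-4| × 1 = 4 m
2–3 s: |-11| × 1 = 11 m
3–8 s: |7| × 5 = 35 m
8–12 s: |9| × 4 = 36 m
Total distance = 96 m

96 m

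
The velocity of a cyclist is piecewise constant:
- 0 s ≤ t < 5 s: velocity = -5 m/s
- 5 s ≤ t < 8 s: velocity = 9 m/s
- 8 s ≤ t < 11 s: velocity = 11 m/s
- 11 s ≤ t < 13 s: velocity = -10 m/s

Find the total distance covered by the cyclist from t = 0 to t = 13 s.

Distance (not displacement) is the total path length: add the absolute areas under v-t.
0–5 s: |-5| × 5 = 25 m
5–8 s: |9| × 3 = 27 m
8–11 s: |11| × 3 = 33 m
11–13 s: |-10| × 2 = 20 m
Total distance = 105 m

105 m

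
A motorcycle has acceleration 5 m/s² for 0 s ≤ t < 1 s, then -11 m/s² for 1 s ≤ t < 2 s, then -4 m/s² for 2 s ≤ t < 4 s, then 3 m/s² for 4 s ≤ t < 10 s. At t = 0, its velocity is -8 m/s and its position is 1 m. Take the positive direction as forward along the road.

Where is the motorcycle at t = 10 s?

On each constant-a segment, Δv = aΔt and Δx = v₀Δt + ½aΔt²; chain segment to segment.
0–1 s: v starts -8 m/s; Δx = -8·1 + ½·5·1² = -5.5 m; v ends -3 m/s.
1–2 s: v starts -3 m/s; Δx = -3·1 + ½·-11·1² = -8.5 m; v ends -14 m/s.
2–4 s: v starts -14 m/s; Δx = -14·2 + ½·-4·2² = -36 m; v ends -22 m/s.
4–10 s: v starts -22 m/s; Δx = -22·6 + ½·3·6² = -78 m; v ends -4 m/s.
x(10) = 1 + Σ Δx = -127 m.

-127 m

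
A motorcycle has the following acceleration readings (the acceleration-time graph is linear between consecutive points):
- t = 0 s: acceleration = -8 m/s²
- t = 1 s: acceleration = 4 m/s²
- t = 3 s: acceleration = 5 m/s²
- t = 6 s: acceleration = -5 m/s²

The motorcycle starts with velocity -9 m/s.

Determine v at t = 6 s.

Δv equals the area under the a-t graph; then v = v₀ + Δv.
0–1 s: ½(-8 + 4)(1) = -2 m/s
1–3 s: ½(4 + 5)(2) = 9 m/s
3–6 s: ½(5 + -5)(3) = 0 m/s
Δv = 7 m/s, so v(6) = -9 + (7) = -2 m/s.

-2 m/s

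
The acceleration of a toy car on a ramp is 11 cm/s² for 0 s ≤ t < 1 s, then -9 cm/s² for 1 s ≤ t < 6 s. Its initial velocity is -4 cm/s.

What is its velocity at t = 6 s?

-38 cm/s

Δv equals the area under the a-t graph; then v = v₀ + Δv.
0–1 s: 11 × 1 = 11 cm/s
1–6 s: -9 × 5 = -45 cm/s
Δv = -34 cm/s, so v(6) = -4 + (-34) = -38 cm/s.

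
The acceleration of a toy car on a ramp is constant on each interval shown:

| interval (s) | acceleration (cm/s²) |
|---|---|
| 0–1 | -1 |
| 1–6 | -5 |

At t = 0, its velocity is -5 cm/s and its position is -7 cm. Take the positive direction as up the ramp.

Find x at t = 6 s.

-105 cm

On each constant-a segment, Δv = aΔt and Δx = v₀Δt + ½aΔt²; chain segment to segment.
0–1 s: v starts -5 cm/s; Δx = -5·1 + ½·-1·1² = -5.5 cm; v ends -6 cm/s.
1–6 s: v starts -6 cm/s; Δx = -6·5 + ½·-5·5² = -92.5 cm; v ends -31 cm/s.
x(6) = -7 + Σ Δx = -105 cm.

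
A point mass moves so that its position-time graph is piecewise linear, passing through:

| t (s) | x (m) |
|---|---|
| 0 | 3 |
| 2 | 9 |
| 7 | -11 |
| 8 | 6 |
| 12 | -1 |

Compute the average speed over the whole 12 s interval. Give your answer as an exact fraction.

25/6 m/s

Average speed = (total path length)/(elapsed time); on a piecewise-linear x-t graph the path length is Σ|Δx|.
0–2 s: |Δx| = |9 − 3| = 6 m
2–7 s: |Δx| = |-11 − 9| = 20 m
7–8 s: |Δx| = |6 − -11| = 17 m
8–12 s: |Δx| = |-1 − 6| = 7 m
Total path = 50 m; average speed = 50/12 = 25/6 m/s.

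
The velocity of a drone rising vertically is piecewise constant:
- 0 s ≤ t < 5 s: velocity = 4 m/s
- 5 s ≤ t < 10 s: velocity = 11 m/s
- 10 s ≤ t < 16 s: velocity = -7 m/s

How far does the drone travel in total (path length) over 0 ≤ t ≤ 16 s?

Total distance travelled is ∫|v| dt — sum the magnitudes of each area piece.
0–5 s: |4| × 5 = 20 m
5–10 s: |11| × 5 = 55 m
10–16 s: |-7| × 6 = 42 m
Total distance = 117 m

117 m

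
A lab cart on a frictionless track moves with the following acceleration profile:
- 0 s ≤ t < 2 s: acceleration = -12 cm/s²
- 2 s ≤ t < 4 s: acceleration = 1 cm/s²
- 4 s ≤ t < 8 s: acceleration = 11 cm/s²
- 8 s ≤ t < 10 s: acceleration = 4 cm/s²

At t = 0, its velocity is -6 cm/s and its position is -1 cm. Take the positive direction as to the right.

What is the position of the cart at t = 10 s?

On each constant-a segment, Δv = aΔt and Δx = v₀Δt + ½aΔt²; chain segment to segment.
0–2 s: v starts -6 cm/s; Δx = -6·2 + ½·-12·2² = -36 cm; v ends -30 cm/s.
2–4 s: v starts -30 cm/s; Δx = -30·2 + ½·1·2² = -58 cm; v ends -28 cm/s.
4–8 s: v starts -28 cm/s; Δx = -28·4 + ½·11·4² = -24 cm; v ends 16 cm/s.
8–10 s: v starts 16 cm/s; Δx = 16·2 + ½·4·2² = 40 cm; v ends 24 cm/s.
x(10) = -1 + Σ Δx = -79 cm.

-79 cm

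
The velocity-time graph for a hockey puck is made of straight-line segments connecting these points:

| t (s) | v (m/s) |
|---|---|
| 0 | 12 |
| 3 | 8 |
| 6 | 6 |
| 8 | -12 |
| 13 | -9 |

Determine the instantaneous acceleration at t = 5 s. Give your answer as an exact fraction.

-2/3 m/s²

Acceleration is the slope of the v-t graph on 3–6 s: (6 − 8)/(6 − 3) = -2/3 m/s².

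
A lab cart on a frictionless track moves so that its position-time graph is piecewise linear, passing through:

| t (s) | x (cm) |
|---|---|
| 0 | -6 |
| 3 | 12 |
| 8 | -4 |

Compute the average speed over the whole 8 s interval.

Average speed = (total path length)/(elapsed time); on a piecewise-linear x-t graph the path length is Σ|Δx|.
0–3 s: |Δx| = |12 − -6| = 18 cm
3–8 s: |Δx| = |-4 − 12| = 16 cm
Total path = 34 cm; average speed = 34/8 = 4.25 cm/s.

4.25 cm/s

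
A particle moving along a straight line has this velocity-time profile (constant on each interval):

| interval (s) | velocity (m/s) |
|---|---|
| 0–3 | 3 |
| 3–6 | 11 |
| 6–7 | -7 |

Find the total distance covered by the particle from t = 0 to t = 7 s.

49 m

Total distance travelled is ∫|v| dt — sum the magnitudes of each area piece.
0–3 s: |3| × 3 = 9 m
3–6 s: |11| × 3 = 33 m
6–7 s: |-7| × 1 = 7 m
Total distance = 49 m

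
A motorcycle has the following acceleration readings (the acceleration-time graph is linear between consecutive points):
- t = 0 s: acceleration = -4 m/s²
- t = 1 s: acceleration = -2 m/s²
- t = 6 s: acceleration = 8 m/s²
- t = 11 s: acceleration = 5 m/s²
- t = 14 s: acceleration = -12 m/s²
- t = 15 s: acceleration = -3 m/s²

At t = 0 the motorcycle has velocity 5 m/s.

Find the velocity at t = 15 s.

Δv equals the area under the a-t graph; then v = v₀ + Δv.
0–1 s: ½(-4 + -2)(1) = -3 m/s
1–6 s: ½(-2 + 8)(5) = 15 m/s
6–11 s: ½(8 + 5)(5) = 32.5 m/s
11–14 s: ½(5 + -12)(3) = -10.5 m/s
14–15 s: ½(-12 + -3)(1) = -7.5 m/s
Δv = 26.5 m/s, so v(15) = 5 + (26.5) = 31.5 m/s.

31.5 m/s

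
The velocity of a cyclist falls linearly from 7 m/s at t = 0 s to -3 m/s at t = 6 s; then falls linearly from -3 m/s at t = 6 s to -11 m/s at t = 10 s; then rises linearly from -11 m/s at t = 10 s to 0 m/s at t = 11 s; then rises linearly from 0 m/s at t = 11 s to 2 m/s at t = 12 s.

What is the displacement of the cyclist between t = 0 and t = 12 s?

Net displacement equals the area under the velocity-time graph (areas below the axis count negative).
0–6 s: ½(7 + -3)(6) = 12 m
6–10 s: ½(-3 + -11)(4) = -28 m
10–11 s: ½(-11 + 0)(1) = -5.5 m
11–12 s: ½(0 + 2)(1) = 1 m
Net displacement = -20.5 m

-20.5 m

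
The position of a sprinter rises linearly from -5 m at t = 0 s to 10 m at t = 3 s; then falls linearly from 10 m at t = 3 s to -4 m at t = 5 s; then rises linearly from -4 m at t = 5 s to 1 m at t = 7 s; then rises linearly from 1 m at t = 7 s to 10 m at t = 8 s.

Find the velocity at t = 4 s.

Velocity is the slope of the x-t graph on 3–5 s: (-4 − 10)/(5 − 3) = -7 m/s.

-7 m/s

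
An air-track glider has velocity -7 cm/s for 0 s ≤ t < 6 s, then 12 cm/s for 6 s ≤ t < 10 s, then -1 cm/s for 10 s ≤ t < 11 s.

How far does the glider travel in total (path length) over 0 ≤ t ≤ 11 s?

Distance (not displacement) is the total path length: add the absolute areas under v-t.
0–6 s: |-7| × 6 = 42 cm
6–10 s: |12| × 4 = 48 cm
10–11 s: |-1| × 1 = 1 cm
Total distance = 91 cm

91 cm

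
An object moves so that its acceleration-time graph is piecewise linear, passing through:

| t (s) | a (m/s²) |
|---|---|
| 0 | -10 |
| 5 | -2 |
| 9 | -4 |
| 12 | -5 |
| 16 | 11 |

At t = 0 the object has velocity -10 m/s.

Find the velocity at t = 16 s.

-53.5 m/s

Δv equals the area under the a-t graph; then v = v₀ + Δv.
0–5 s: ½(-10 + -2)(5) = -30 m/s
5–9 s: ½(-2 + -4)(4) = -12 m/s
9–12 s: ½(-4 + -5)(3) = -13.5 m/s
12–16 s: ½(-5 + 11)(4) = 12 m/s
Δv = -43.5 m/s, so v(16) = -10 + (-43.5) = -53.5 m/s.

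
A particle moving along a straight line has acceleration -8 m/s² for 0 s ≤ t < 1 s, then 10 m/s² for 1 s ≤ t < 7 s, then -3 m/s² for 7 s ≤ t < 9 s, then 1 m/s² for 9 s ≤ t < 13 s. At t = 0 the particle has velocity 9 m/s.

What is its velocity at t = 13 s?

Δv equals the area under the a-t graph; then v = v₀ + Δv.
0–1 s: -8 × 1 = -8 m/s
1–7 s: 10 × 6 = 60 m/s
7–9 s: -3 × 2 = -6 m/s
9–13 s: 1 × 4 = 4 m/s
Δv = 50 m/s, so v(13) = 9 + (50) = 59 m/s.

59 m/s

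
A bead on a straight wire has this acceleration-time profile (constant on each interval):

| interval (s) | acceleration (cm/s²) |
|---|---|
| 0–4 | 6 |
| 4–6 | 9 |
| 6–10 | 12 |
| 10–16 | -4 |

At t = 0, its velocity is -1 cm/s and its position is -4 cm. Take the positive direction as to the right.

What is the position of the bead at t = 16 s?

826 cm

On each constant-a segment, Δv = aΔt and Δx = v₀Δt + ½aΔt²; chain segment to segment.
0–4 s: v starts -1 cm/s; Δx = -1·4 + ½·6·4² = 44 cm; v ends 23 cm/s.
4–6 s: v starts 23 cm/s; Δx = 23·2 + ½·9·2² = 64 cm; v ends 41 cm/s.
6–10 s: v starts 41 cm/s; Δx = 41·4 + ½·12·4² = 260 cm; v ends 89 cm/s.
10–16 s: v starts 89 cm/s; Δx = 89·6 + ½·-4·6² = 462 cm; v ends 65 cm/s.
x(16) = -4 + Σ Δx = 826 cm.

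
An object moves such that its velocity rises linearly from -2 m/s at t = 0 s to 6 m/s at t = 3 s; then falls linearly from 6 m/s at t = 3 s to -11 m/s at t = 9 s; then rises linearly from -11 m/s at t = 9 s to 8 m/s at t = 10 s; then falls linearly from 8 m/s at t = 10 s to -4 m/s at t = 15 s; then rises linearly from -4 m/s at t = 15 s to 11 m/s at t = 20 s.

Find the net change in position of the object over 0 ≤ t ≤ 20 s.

Displacement is the signed area under the v-t curve.
0–3 s: ½(-2 + 6)(3) = 6 m
3–9 s: ½(6 + -11)(6) = -15 m
9–10 s: ½(-11 + 8)(1) = -1.5 m
10–15 s: ½(8 + -4)(5) = 10 m
15–20 s: ½(-4 + 11)(5) = 17.5 m
Net displacement = 17 m

17 m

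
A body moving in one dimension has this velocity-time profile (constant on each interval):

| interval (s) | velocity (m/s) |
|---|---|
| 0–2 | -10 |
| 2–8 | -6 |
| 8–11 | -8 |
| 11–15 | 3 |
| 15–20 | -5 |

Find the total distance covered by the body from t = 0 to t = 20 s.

117 m

Total distance travelled is ∫|v| dt — sum the magnitudes of each area piece.
0–2 s: |-10| × 2 = 20 m
2–8 s: |-6| × 6 = 36 m
8–11 s: |-8| × 3 = 24 m
11–15 s: |3| × 4 = 12 m
15–20 s: |-5| × 5 = 25 m
Total distance = 117 m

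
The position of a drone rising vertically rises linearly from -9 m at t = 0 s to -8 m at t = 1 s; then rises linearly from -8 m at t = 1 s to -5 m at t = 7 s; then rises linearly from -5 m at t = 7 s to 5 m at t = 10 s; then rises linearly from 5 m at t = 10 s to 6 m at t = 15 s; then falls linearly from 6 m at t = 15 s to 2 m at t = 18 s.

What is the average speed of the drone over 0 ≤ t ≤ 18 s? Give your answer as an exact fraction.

19/18 m/s

Average speed = (total path length)/(elapsed time); on a piecewise-linear x-t graph the path length is Σ|Δx|.
0–1 s: |Δx| = |-8 − -9| = 1 m
1–7 s: |Δx| = |-5 − -8| = 3 m
7–10 s: |Δx| = |5 − -5| = 10 m
10–15 s: |Δx| = |6 − 5| = 1 m
15–18 s: |Δx| = |2 − 6| = 4 m
Total path = 19 m; average speed = 19/18 = 19/18 m/s.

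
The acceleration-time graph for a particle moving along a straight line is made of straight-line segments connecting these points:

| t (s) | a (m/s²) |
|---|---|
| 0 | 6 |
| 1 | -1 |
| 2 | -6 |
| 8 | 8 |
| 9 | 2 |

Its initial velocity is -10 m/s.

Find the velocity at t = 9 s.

Δv equals the area under the a-t graph; then v = v₀ + Δv.
0–1 s: ½(6 + -1)(1) = 2.5 m/s
1–2 s: ½(-1 + -6)(1) = -3.5 m/s
2–8 s: ½(-6 + 8)(6) = 6 m/s
8–9 s: ½(8 + 2)(1) = 5 m/s
Δv = 10 m/s, so v(9) = -10 + (10) = 0 m/s.

0 m/s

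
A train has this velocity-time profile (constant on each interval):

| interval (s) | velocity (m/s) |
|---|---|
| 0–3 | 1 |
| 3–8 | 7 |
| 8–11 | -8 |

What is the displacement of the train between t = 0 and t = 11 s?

14 m

Displacement is the signed area under the v-t curve.
0–3 s: 1 × 3 = 3 m
3–8 s: 7 × 5 = 35 m
8–11 s: -8 × 3 = -24 m
Net displacement = 14 m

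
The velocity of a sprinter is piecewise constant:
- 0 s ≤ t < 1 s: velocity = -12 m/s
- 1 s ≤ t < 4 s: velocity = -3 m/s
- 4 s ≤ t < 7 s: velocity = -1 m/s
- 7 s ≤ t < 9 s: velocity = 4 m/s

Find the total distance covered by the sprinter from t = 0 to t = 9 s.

32 m

Total distance travelled is ∫|v| dt — sum the magnitudes of each area piece.
0–1 s: |-12| × 1 = 12 m
1–4 s: |-3| × 3 = 9 m
4–7 s: |-1| × 3 = 3 m
7–9 s: |4| × 2 = 8 m
Total distance = 32 m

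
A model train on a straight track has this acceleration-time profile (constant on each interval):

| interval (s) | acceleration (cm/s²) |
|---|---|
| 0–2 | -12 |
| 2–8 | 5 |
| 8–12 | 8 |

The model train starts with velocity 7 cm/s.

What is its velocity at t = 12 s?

Δv equals the area under the a-t graph; then v = v₀ + Δv.
0–2 s: -12 × 2 = -24 cm/s
2–8 s: 5 × 6 = 30 cm/s
8–12 s: 8 × 4 = 32 cm/s
Δv = 38 cm/s, so v(12) = 7 + (38) = 45 cm/s.

45 cm/s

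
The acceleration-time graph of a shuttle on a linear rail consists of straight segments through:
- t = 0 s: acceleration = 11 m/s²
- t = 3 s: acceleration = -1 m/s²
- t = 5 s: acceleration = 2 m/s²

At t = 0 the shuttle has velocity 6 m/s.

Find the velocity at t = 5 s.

22 m/s

Δv equals the area under the a-t graph; then v = v₀ + Δv.
0–3 s: ½(11 + -1)(3) = 15 m/s
3–5 s: ½(-1 + 2)(2) = 1 m/s
Δv = 16 m/s, so v(5) = 6 + (16) = 22 m/s.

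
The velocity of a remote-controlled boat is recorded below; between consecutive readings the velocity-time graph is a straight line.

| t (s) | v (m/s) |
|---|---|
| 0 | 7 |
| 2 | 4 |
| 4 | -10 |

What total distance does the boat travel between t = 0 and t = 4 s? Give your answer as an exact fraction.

135/7 m

Total distance travelled is ∫|v| dt — sum the magnitudes of each area piece.
0–2 s: |½(7 + 4)(2)| = 11 m
2–4 s: v = 0 at t = 18/7 s; triangle areas 8/7 + 50/7 = 58/7 m
Total distance = 135/7 m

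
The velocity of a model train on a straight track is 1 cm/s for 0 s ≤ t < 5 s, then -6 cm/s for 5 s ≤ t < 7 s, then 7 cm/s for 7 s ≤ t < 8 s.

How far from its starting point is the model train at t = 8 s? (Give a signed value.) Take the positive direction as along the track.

Displacement is the signed area under the v-t curve.
0–5 s: 1 × 5 = 5 cm
5–7 s: -6 × 2 = -12 cm
7–8 s: 7 × 1 = 7 cm
Net displacement = 0 cm

0 cm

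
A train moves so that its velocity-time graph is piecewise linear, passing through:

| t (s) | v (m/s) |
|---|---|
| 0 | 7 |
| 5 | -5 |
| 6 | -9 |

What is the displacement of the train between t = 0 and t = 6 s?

-2 m

Displacement is the signed area under the v-t curve.
0–5 s: ½(7 + -5)(5) = 5 m
5–6 s: ½(-5 + -9)(1) = -7 m
Net displacement = -2 m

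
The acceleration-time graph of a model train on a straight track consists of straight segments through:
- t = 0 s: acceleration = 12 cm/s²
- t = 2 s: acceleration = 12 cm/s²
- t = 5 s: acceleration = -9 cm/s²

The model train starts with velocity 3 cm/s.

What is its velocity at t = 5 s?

31.5 cm/s

Δv equals the area under the a-t graph; then v = v₀ + Δv.
0–2 s: 12 × 2 = 24 cm/s
2–5 s: ½(12 + -9)(3) = 4.5 cm/s
Δv = 28.5 cm/s, so v(5) = 3 + (28.5) = 31.5 cm/s.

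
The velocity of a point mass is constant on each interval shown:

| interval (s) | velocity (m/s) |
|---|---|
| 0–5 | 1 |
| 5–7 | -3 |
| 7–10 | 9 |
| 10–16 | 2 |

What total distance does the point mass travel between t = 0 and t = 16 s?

Distance (not displacement) is the total path length: add the absolute areas under v-t.
0–5 s: |1| × 5 = 5 m
5–7 s: |-3| × 2 = 6 m
7–10 s: |9| × 3 = 27 m
10–16 s: |2| × 6 = 12 m
Total distance = 50 m

50 m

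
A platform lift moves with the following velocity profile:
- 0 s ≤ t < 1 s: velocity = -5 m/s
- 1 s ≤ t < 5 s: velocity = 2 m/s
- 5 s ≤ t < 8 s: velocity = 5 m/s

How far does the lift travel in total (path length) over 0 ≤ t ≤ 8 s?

28 m

Distance (not displacement) is the total path length: add the absolute areas under v-t.
0–1 s: |-5| × 1 = 5 m
1–5 s: |2| × 4 = 8 m
5–8 s: |5| × 3 = 15 m
Total distance = 28 m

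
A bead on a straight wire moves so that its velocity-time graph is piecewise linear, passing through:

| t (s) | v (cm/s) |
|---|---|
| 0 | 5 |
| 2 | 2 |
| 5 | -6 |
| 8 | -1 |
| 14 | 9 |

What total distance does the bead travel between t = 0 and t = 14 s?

Total distance travelled is ∫|v| dt — sum the magnitudes of each area piece.
0–2 s: |½(5 + 2)(2)| = 7 cm
2–5 s: v = 0 at t = 2.75 s; triangle areas 0.75 + 6.75 = 7.5 cm
5–8 s: |½(-6 + -1)(3)| = 10.5 cm
8–14 s: v = 0 at t = 8.6 s; triangle areas 0.3 + 24.3 = 24.6 cm
Total distance = 49.6 cm

49.6 cm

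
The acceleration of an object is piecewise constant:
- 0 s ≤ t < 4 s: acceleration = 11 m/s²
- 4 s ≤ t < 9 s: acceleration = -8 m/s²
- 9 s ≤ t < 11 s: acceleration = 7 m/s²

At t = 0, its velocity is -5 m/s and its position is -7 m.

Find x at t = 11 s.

On each constant-a segment, Δv = aΔt and Δx = v₀Δt + ½aΔt²; chain segment to segment.
0–4 s: v starts -5 m/s; Δx = -5·4 + ½·11·4² = 68 m; v ends 39 m/s.
4–9 s: v starts 39 m/s; Δx = 39·5 + ½·-8·5² = 95 m; v ends -1 m/s.
9–11 s: v starts -1 m/s; Δx = -1·2 + ½·7·2² = 12 m; v ends 13 m/s.
x(11) = -7 + Σ Δx = 168 m.

168 m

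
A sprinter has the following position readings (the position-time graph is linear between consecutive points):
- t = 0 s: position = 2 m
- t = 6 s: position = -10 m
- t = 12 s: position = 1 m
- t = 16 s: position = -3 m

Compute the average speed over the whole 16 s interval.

1.6875 m/s

Average speed = (total path length)/(elapsed time); on a piecewise-linear x-t graph the path length is Σ|Δx|.
0–6 s: |Δx| = |-10 − 2| = 12 m
6–12 s: |Δx| = |1 − -10| = 11 m
12–16 s: |Δx| = |-3 − 1| = 4 m
Total path = 27 m; average speed = 27/16 = 1.6875 m/s.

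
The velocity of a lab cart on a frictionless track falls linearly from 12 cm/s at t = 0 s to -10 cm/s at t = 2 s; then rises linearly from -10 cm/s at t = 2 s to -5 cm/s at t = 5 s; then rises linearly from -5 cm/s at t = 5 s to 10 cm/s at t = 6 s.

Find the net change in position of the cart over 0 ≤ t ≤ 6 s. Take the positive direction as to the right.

-18 cm

Displacement is the signed area under the v-t curve.
0–2 s: ½(12 + -10)(2) = 2 cm
2–5 s: ½(-10 + -5)(3) = -22.5 cm
5–6 s: ½(-5 + 10)(1) = 2.5 cm
Net displacement = -18 cm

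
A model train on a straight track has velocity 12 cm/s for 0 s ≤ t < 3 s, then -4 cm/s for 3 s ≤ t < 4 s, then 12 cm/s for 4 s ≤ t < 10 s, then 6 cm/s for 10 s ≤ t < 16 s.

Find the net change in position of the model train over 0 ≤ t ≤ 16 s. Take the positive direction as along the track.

Displacement is the signed area under the v-t curve.
0–3 s: 12 × 3 = 36 cm
3–4 s: -4 × 1 = -4 cm
4–10 s: 12 × 6 = 72 cm
10–16 s: 6 × 6 = 36 cm
Net displacement = 140 cm

140 cm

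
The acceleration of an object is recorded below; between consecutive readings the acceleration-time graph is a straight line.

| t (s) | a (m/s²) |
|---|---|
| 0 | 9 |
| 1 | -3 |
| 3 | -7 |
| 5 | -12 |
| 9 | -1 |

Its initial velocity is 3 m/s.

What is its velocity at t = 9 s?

Δv equals the area under the a-t graph; then v = v₀ + Δv.
0–1 s: ½(9 + -3)(1) = 3 m/s
1–3 s: ½(-3 + -7)(2) = -10 m/s
3–5 s: ½(-7 + -12)(2) = -19 m/s
5–9 s: ½(-12 + -1)(4) = -26 m/s
Δv = -52 m/s, so v(9) = 3 + (-52) = -49 m/s.

-49 m/s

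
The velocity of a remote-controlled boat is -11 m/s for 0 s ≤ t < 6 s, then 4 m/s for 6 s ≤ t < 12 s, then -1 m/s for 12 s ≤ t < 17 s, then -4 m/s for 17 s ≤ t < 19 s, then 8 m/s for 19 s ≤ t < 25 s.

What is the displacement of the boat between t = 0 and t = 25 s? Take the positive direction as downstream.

Net displacement equals the area under the velocity-time graph (areas below the axis count negative).
0–6 s: -11 × 6 = -66 m
6–12 s: 4 × 6 = 24 m
12–17 s: -1 × 5 = -5 m
17–19 s: -4 × 2 = -8 m
19–25 s: 8 × 6 = 48 m
Net displacement = -7 m

-7 m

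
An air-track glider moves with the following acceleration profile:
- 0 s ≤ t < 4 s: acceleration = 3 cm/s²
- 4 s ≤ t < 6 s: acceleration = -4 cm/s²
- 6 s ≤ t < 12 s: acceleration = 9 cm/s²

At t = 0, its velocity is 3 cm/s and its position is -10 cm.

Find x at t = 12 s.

252 cm

On each constant-a segment, Δv = aΔt and Δx = v₀Δt + ½aΔt²; chain segment to segment.
0–4 s: v starts 3 cm/s; Δx = 3·4 + ½·3·4² = 36 cm; v ends 15 cm/s.
4–6 s: v starts 15 cm/s; Δx = 15·2 + ½·-4·2² = 22 cm; v ends 7 cm/s.
6–12 s: v starts 7 cm/s; Δx = 7·6 + ½·9·6² = 204 cm; v ends 61 cm/s.
x(12) = -10 + Σ Δx = 252 cm.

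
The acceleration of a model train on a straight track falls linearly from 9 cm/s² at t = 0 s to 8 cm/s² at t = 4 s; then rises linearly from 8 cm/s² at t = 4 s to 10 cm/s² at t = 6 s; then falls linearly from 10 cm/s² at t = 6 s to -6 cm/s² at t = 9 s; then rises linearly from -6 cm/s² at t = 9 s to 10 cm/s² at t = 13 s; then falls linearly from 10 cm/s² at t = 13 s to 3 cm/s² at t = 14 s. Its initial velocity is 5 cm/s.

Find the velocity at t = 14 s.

77.5 cm/s

Δv equals the area under the a-t graph; then v = v₀ + Δv.
0–4 s: ½(9 + 8)(4) = 34 cm/s
4–6 s: ½(8 + 10)(2) = 18 cm/s
6–9 s: ½(10 + -6)(3) = 6 cm/s
9–13 s: ½(-6 + 10)(4) = 8 cm/s
13–14 s: ½(10 + 3)(1) = 6.5 cm/s
Δv = 72.5 cm/s, so v(14) = 5 + (72.5) = 77.5 cm/s.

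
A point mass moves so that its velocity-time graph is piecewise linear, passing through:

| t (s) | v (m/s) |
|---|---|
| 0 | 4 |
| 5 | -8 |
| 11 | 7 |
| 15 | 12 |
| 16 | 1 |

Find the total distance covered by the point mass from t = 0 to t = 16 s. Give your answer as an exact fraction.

Distance (not displacement) is the total path length: add the absolute areas under v-t.
0–5 s: v = 0 at t = 5/3 s; triangle areas 10/3 + 40/3 = 50/3 m
5–11 s: v = 0 at t = 8.2 s; triangle areas 12.8 + 9.8 = 22.6 m
11–15 s: |½(7 + 12)(4)| = 38 m
15–16 s: |½(12 + 1)(1)| = 6.5 m
Total distance = 2513/30 m

2513/30 m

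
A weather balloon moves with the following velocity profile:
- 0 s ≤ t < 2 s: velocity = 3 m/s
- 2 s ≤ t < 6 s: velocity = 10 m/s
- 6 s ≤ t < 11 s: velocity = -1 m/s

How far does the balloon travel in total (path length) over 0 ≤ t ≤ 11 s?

Total distance travelled is ∫|v| dt — sum the magnitudes of each area piece.
0–2 s: |3| × 2 = 6 m
2–6 s: |10| × 4 = 40 m
6–11 s: |-1| × 5 = 5 m
Total distance = 51 m

51 m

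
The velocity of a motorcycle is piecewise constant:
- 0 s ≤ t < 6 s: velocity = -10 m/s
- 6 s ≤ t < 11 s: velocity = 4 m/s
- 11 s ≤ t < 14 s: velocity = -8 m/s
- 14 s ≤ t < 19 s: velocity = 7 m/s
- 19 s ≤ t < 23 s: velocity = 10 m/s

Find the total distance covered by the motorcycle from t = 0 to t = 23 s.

Distance (not displacement) is the total path length: add the absolute areas under v-t.
0–6 s: |-10| × 6 = 60 m
6–11 s: |4| × 5 = 20 m
11–14 s: |-8| × 3 = 24 m
14–19 s: |7| × 5 = 35 m
19–23 s: |10| × 4 = 40 m
Total distance = 179 m

179 m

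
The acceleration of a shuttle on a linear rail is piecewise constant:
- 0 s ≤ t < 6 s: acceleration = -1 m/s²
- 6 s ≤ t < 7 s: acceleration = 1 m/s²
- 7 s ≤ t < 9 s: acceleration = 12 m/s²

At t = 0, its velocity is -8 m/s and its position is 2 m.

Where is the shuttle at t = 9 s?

On each constant-a segment, Δv = aΔt and Δx = v₀Δt + ½aΔt²; chain segment to segment.
0–6 s: v starts -8 m/s; Δx = -8·6 + ½·-1·6² = -66 m; v ends -14 m/s.
6–7 s: v starts -14 m/s; Δx = -14·1 + ½·1·1² = -13.5 m; v ends -13 m/s.
7–9 s: v starts -13 m/s; Δx = -13·2 + ½·12·2² = -2 m; v ends 11 m/s.
x(9) = 2 + Σ Δx = -79.5 m.

-79.5 m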